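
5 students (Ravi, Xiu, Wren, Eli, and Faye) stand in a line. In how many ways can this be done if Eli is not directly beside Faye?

72

There are 5! = 120 arrangements in all. If Eli and Faye are adjacent, merging them into one block gives 2·(4)! = 48 arrangements.
So 120 − 48 = 72 arrangements keep them apart.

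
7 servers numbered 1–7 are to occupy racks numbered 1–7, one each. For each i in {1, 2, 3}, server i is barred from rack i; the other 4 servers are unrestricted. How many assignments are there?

Let Aᵢ (for i ∈ {1, 2, 3}) be the placements that put server i in its forbidden rack. Any j of these fix j positions, leaving (7−j)! ways to fill the rest, and there are C(3,j) ways to pick which j.
By inclusion–exclusion, the number of valid placements is Σ_{j=0}^{3} (−1)^j C(3,j)·(7−j)!.
Computing: 5040 − 2160 + 360 − 24 = 3216.

3216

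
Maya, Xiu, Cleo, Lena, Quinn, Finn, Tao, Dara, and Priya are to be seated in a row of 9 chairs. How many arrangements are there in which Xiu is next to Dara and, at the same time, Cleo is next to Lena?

Treat {Xiu,Dara} as one block (2 orders) and {Cleo,Lena} as another (2 orders).
That leaves 7 units to arrange: 2 × 2 × 7! = 4 × 5040 = 20160.

20160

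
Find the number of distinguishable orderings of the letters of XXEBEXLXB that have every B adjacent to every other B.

Treat the 2 copies of B as a single block. The multiset to arrange is then {BB, E, E, L, X, X, X, X}, 8 items in all.
That gives (8)!/(4!·2!) = 840 arrangements.

840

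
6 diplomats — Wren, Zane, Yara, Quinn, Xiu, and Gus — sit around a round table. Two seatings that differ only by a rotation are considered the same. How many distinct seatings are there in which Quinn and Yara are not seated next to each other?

Without the restriction there are (5)! = 120 seatings.
Seatings with Quinn beside Yara: treat them as a block with 2 internal orders, giving 2 × (4)! = 48.
Subtracting, 120 − 48 = 72.

72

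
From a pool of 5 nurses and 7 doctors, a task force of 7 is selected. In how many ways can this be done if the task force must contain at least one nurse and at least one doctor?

Total 7-person selections from all 12: C(12,7) = 792.
Selections missing a whole group: no nurses → C(7,7) = 1; no doctors → C(5,7) = 0.
Both groups omitted at once is impossible, so 792 − 1 = 791.

791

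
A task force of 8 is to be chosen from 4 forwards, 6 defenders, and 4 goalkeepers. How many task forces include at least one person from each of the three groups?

2912

Total 8-person selections from all 14: C(14,8) = 3003.
Selections missing a whole group: no forwards → C(10,8) = 45; no defenders → C(8,8) = 1; no goalkeepers → C(10,8) = 45.
Add back selections omitting two groups (i.e. drawn from a single group): C(4,8) + C(6,8) + C(4,8) = 0.
By inclusion–exclusion: 3003 − 91 + 0 = 2912.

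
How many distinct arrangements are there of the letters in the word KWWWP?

Letter multiplicities in KWWWP: K×1, P×1, W×3.
So there are 5! / (3!) = 20 distinguishable arrangements.

20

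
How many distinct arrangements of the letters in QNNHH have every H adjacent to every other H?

Treat the 2 copies of H as a single block. The multiset to arrange is then {HH, N, N, Q}, 4 items in all.
That gives (4)!/(2!) = 12 arrangements.

12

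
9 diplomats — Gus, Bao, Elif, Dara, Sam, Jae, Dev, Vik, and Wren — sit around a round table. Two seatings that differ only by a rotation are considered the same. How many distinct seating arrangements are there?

40320

Fix one person's seat to break rotational symmetry; the remaining 8 people can be arranged in (8)! = 40320 ways.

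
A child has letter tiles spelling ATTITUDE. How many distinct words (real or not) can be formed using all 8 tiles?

6720

The 8 letters of ATTITUDE have repeats: T appearing 3 times.
The number of distinct arrangements is 8!/(3!) = 40320/6 = 6720.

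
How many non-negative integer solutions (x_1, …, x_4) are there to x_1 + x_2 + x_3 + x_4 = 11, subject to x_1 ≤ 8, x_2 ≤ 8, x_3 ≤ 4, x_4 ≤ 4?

180

Without the upper bounds there are C(14,3) = 364 ways to split 11 among 4 variables.
Subtract solutions that violate a single cap (substitute x_i' = x_i − (cap_i+1)): x_1 ≥ 9 gives C(5,3) = 10; x_2 ≥ 9 gives C(5,3) = 10; x_3 ≥ 5 gives C(9,3) = 84; x_4 ≥ 5 gives C(9,3) = 84. Together 188.
Add back pairs where two caps are both exceeded: 0 + 0 + 0 + 0 + 0 + 4 = 4.
By inclusion–exclusion the count is 364 − 188 + 4 = 180.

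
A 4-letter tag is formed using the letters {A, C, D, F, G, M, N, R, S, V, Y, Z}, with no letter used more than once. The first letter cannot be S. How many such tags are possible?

The first letter has 12−1 = 11 choices (anything except S).
The remaining 3 letters are filled from the other 11 symbols without repetition: 11 × 10 × 9 = 990.
Total: 11 × 990 = 10890.

10890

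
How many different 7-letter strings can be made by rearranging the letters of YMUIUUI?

420

The 7 letters of YMUIUUI have repeats: I appearing twice and U appearing 3 times.
The number of distinct arrangements is 7!/(3!·2!) = 5040/12 = 420.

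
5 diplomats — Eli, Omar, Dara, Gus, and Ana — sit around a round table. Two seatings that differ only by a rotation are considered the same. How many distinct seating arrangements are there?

24

Fix one person's seat to break rotational symmetry; the remaining 4 people can be arranged in (4)! = 24 ways.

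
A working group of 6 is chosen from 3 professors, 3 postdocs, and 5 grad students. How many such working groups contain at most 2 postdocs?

Split by how many postdocs are chosen (0 through 2).
Sum: C(3,0)·C(8,6) + C(3,1)·C(8,5) + C(3,2)·C(8,4) = 28 + 168 + 210 = 406.

406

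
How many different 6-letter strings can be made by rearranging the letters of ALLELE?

The 6 letters of ALLELE have repeats: E appearing twice and L appearing 3 times.
So there are 6! / (3!·2!) = 60 distinguishable arrangements.

60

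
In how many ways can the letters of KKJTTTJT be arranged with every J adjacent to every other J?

105

Treat the 2 copies of J as a single block. The multiset to arrange is then {JJ, K, K, T, T, T, T}, 7 items in all.
That gives (7)!/(4!·2!) = 105 arrangements.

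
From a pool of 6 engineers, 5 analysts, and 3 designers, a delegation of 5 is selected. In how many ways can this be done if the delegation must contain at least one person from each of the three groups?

Unrestricted: C(14,5) = 2002 ways to pick any 5 of the 14.
Subtract selections that omit an entire group: no engineers → C(8,5) = 56; no analysts → C(9,5) = 126; no designers → C(11,5) = 462.
Add back selections omitting two groups (i.e. drawn from a single group): C(6,5) + C(5,5) + C(3,5) = 7.
By inclusion–exclusion: 2002 − 644 + 7 = 1365.

1365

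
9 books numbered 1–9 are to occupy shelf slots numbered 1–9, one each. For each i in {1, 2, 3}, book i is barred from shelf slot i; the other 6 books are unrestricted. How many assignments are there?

256320

Let Aᵢ (for i ∈ {1, 2, 3}) be the placements that put book i in its forbidden shelf slot. Any j of these fix j positions, leaving (9−j)! ways to fill the rest, and there are C(3,j) ways to pick which j.
By inclusion–exclusion, the number of valid placements is Σ_{j=0}^{3} (−1)^j C(3,j)·(9−j)!.
Computing: 362880 − 120960 + 15120 − 720 = 256320.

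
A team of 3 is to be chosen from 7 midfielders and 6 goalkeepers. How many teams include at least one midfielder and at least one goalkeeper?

Unrestricted: C(13,3) = 286 ways to pick any 3 of the 13.
Selections missing a whole group: no midfielders → C(6,3) = 20; no goalkeepers → C(7,3) = 35.
Both groups omitted at once is impossible, so 286 − 55 = 231.

231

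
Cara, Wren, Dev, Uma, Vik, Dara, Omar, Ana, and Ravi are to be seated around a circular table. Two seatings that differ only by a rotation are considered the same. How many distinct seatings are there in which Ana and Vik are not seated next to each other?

All circular seatings of 9 people number (8)! = 40320.
Those with Ana next to Vik: fuse the pair into one unit and seat 8 units around a circle — 2·(7)! = 10080.
Subtracting, 40320 − 10080 = 30240.

30240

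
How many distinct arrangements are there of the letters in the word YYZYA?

20

Letter multiplicities in YYZYA: A×1, Y×3, Z×1.
So there are 5! / (3!) = 20 distinguishable arrangements.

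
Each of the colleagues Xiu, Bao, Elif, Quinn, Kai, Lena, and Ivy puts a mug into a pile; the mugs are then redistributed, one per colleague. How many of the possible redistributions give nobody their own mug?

Count assignments avoiding every fixed point. For any j of the 7 colleagues fixed to their own mug, the other 7−j can be arranged in (7−j)! ways.
By inclusion–exclusion this is Σ_{j=0}^{7} (−1)^j C(7,j)·(7−j)!.
Computing: 5040 − 5040 + 2520 − 840 + 210 − 42 + 7 − 1 = 1854.

1854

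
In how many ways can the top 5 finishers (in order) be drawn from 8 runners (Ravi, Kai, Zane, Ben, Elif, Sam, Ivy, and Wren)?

6720

There are 8 choices for 1st place, 7 for 2nd, and so on down to 4 for position 5.
That gives 8 × 7 × 6 × 5 × 4 = 6720.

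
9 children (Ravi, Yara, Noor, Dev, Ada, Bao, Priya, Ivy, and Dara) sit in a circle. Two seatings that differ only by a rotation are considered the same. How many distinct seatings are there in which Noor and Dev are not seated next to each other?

30240

Without the restriction there are (8)! = 40320 seatings.
Seatings with Noor beside Dev: treat them as a block with 2 internal orders, giving 2 × (7)! = 10080.
Subtracting, 40320 − 10080 = 30240.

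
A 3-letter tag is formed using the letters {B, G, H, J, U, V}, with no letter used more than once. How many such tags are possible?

With no repetition, fill the 3 letters in order: 6 choices, then 5, down to 4.
6 × 5 × 4 = 120.

120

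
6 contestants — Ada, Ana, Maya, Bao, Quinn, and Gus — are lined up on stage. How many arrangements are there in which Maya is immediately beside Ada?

240

Glue Maya and Ada into one block (2 internal orders), leaving 5 units to arrange in a row.
So the count is 2·(5)! = 240.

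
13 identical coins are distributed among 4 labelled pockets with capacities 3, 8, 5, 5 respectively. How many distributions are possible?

110

Ignoring the caps, the number of non-negative solutions to x_1+…+x_4 = 13 is C(16,3) = 560.
Subtract solutions that violate a single cap (substitute x_i' = x_i − (cap_i+1)): x_1 ≥ 4 gives C(12,3) = 220; x_2 ≥ 9 gives C(7,3) = 35; x_3 ≥ 6 gives C(10,3) = 120; x_4 ≥ 6 gives C(10,3) = 120. Together 495.
Add back pairs where two caps are both exceeded: 1 + 20 + 20 + 0 + 0 + 4 = 45.
By inclusion–exclusion the count is 560 − 495 + 45 = 110.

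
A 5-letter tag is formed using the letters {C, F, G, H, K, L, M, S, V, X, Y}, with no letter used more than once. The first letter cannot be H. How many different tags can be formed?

The first letter has 11−1 = 10 choices (anything except H).
The remaining 4 letters are filled from the other 10 symbols without repetition: 10 × 9 × 8 × 7 = 5040.
Total: 10 × 5040 = 50400.

50400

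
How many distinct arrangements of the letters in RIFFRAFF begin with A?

105

With the first slot taken by A, it remains to arrange the other 7 letters (RIFFRFF).
Those 7 letters have F appearing 4 times and R appearing twice, giving (7)!/(4!·2!) = 105.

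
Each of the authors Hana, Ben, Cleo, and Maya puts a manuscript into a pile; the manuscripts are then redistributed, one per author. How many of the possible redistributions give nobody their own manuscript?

9

This is the derangement count D_4: permutations of 4 items with no fixed point.
By inclusion–exclusion this is Σ_{j=0}^{4} (−1)^j C(4,j)·(4−j)!.
Computing: 24 − 24 + 12 − 4 + 1 = 9.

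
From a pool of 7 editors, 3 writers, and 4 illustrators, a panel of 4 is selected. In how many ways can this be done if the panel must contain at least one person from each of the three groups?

With no constraint there are C(14,4) = 1001 possible selections.
Selections missing a whole group: no editors → C(7,4) = 35; no writers → C(11,4) = 330; no illustrators → C(10,4) = 210.
Add back selections omitting two groups (i.e. drawn from a single group): C(7,4) + C(3,4) + C(4,4) = 36.
By inclusion–exclusion: 1001 − 575 + 36 = 462.

462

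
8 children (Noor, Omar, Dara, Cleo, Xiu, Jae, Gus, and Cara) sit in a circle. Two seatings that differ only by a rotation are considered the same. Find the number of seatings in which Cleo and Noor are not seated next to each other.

Without the restriction there are (7)! = 5040 seatings.
Those with Cleo next to Noor: fuse the pair into one unit and seat 7 units around a circle — 2·(6)! = 1440.
Subtracting, 5040 − 1440 = 3600.

3600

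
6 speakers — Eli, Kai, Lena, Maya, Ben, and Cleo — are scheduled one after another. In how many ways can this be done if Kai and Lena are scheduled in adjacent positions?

Treat {Kai, Lena} as a single unit. There are 5 units to order, and the pair itself can be ordered 2 ways.
So the count is 2·(5)! = 240.

240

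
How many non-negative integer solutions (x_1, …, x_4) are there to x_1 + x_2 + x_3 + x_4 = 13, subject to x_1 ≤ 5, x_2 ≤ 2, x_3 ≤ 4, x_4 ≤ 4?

10

By stars and bars, unrestricted non-negative solutions to x_1+…+x_4 = 13 number C(13+3,3) = 560.
Subtract solutions that violate a single cap (substitute x_i' = x_i − (cap_i+1)): x_1 ≥ 6 gives C(10,3) = 120; x_2 ≥ 3 gives C(13,3) = 286; x_3 ≥ 5 gives C(11,3) = 165; x_4 ≥ 5 gives C(11,3) = 165. Together 736.
Add back pairs where two caps are both exceeded: 35 + 10 + 10 + 56 + 56 + 20 = 187.
Subtract triples: 0 + 0 + 0 + 1 = 1.
By inclusion–exclusion the count is 560 − 736 + 187 − 1 = 10.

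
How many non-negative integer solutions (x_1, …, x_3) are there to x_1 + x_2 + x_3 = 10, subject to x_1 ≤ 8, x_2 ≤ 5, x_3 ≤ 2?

15

By stars and bars, unrestricted non-negative solutions to x_1+…+x_3 = 10 number C(10+2,2) = 66.
Subtract solutions that violate a single cap (substitute x_i' = x_i − (cap_i+1)): x_1 ≥ 9 gives C(3,2) = 3; x_2 ≥ 6 gives C(6,2) = 15; x_3 ≥ 3 gives C(9,2) = 36. Together 54.
Add back pairs where two caps are both exceeded: 0 + 0 + 3 = 3.
By inclusion–exclusion the count is 66 − 54 + 3 = 15.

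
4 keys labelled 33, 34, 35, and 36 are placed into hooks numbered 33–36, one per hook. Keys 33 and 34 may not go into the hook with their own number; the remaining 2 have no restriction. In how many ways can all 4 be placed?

Let Aᵢ (for i ∈ {33, 34}) be the placements that put key i in its forbidden hook. Any j of these fix j positions, leaving (4−j)! ways to fill the rest, and there are C(2,j) ways to pick which j.
By inclusion–exclusion, the number of valid placements is Σ_{j=0}^{2} (−1)^j C(2,j)·(4−j)!.
Computing: 24 − 12 + 2 = 14.

14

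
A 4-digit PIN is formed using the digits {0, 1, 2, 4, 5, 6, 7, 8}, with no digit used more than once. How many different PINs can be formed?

1680

This is a permutation of 4 out of 8: P(8,4) = 8!/4!.
8 × 7 × 6 × 5 = 1680.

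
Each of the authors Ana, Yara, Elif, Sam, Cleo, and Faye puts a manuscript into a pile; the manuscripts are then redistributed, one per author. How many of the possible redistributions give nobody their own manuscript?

Let Aᵢ be the assignments in which author i gets their own manuscript. We want the size of the complement of A₁∪…∪A_6.
By inclusion–exclusion this is Σ_{j=0}^{6} (−1)^j C(6,j)·(6−j)!.
Computing: 720 − 720 + 360 − 120 + 30 − 6 + 1 = 265.

265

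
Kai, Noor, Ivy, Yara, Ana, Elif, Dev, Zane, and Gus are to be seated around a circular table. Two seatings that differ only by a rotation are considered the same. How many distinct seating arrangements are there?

Around a circle, 9 distinct people have 9!/9 = (8)! = 40320 rotationally distinct seatings.

40320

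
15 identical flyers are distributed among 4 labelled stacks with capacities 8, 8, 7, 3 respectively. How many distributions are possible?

By stars and bars, unrestricted non-negative solutions to x_1+…+x_4 = 15 number C(15+3,3) = 816.
Subtract solutions that violate a single cap (substitute x_i' = x_i − (cap_i+1)): x_1 ≥ 9 gives C(9,3) = 84; x_2 ≥ 9 gives C(9,3) = 84; x_3 ≥ 8 gives C(10,3) = 120; x_4 ≥ 4 gives C(14,3) = 364. Together 652.
Add back pairs where two caps are both exceeded: 0 + 0 + 10 + 0 + 10 + 20 = 40.
By inclusion–exclusion the count is 816 − 652 + 40 = 204.

204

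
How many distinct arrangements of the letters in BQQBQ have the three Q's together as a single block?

Treat the 3 copies of Q as a single block. The multiset to arrange is then {QQQ, B, B}, 3 items in all.
That gives (3)!/(2!) = 3 arrangements.

3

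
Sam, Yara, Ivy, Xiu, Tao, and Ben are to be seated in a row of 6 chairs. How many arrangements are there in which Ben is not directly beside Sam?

480

There are 6! = 720 arrangements in all. If Ben and Sam are adjacent, merging them into one block gives 2·(5)! = 240 arrangements.
Complementary counting: 720 − 240 = 480.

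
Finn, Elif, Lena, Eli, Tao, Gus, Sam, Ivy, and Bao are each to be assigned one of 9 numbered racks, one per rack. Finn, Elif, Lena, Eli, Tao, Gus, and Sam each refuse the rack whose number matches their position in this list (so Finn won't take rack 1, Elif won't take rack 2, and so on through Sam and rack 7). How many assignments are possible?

165016

Let Aᵢ (for 1 ≤ i ≤ 7) be the placements that put person i in their forbidden rack. Any j of these fix j positions, leaving (9−j)! ways to fill the rest, and there are C(7,j) ways to pick which j.
By inclusion–exclusion, the number of valid placements is Σ_{j=0}^{7} (−1)^j C(7,j)·(9−j)!.
Computing: 362880 − 282240 + 105840 − 25200 + 4200 − 504 + 42 − 2 = 165016.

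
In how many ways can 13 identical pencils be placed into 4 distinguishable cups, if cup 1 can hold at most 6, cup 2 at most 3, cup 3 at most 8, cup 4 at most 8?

Without the upper bounds there are C(16,3) = 560 ways to split 13 among 4 cups.
Subtract solutions that violate a single cap (substitute x_i' = x_i − (cap_i+1)): x_1 ≥ 7 gives C(9,3) = 84; x_2 ≥ 4 gives C(12,3) = 220; x_3 ≥ 9 gives C(7,3) = 35; x_4 ≥ 9 gives C(7,3) = 35. Together 374.
Add back pairs where two caps are both exceeded: 10 + 0 + 0 + 1 + 1 + 0 = 12.
By inclusion–exclusion the count is 560 − 374 + 12 = 198.

198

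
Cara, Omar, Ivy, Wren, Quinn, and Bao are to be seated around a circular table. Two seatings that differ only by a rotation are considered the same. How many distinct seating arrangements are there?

120

Around a circle, 6 distinct people have 6!/6 = (5)! = 120 rotationally distinct seatings.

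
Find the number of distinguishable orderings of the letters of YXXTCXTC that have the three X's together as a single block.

180

Treat the 3 copies of X as a single block. The multiset to arrange is then {XXX, C, C, T, T, Y}, 6 items in all.
That gives (6)!/(2!·2!) = 180 arrangements.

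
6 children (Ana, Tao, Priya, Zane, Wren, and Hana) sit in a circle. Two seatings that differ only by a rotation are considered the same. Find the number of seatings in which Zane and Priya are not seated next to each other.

72

All circular seatings of 6 people number (5)! = 120.
Seatings with Zane beside Priya: treat them as a block with 2 internal orders, giving 2 × (4)! = 48.
Subtracting, 120 − 48 = 72.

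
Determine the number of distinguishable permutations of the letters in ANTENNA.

420

ANTENNA has 7 letters with A appearing twice and N appearing 3 times.
Dividing 7! = 5040 by 3!·2! = 12 for the repeated letters gives 420.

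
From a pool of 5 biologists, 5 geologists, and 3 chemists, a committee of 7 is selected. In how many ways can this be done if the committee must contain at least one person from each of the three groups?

1580

With no constraint there are C(13,7) = 1716 possible selections.
Subtract selections that omit an entire group: no biologists → C(8,7) = 8; no geologists → C(8,7) = 8; no chemists → C(10,7) = 120.
Add back selections omitting two groups (i.e. drawn from a single group): C(5,7) + C(5,7) + C(3,7) = 0.
By inclusion–exclusion: 1716 − 136 + 0 = 1580.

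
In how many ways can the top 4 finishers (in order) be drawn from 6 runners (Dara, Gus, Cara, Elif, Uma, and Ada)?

360

This is an ordered selection of 4 from 6: P(6,4).
That gives 6 × 5 × 4 × 3 = 360.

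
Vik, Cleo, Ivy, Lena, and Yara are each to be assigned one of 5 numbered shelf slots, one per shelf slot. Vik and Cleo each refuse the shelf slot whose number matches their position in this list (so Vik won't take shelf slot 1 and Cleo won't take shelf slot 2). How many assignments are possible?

Let Aᵢ (for i ∈ {1, 2}) be the placements that put person i in their forbidden shelf slot. Any j of these fix j positions, leaving (5−j)! ways to fill the rest, and there are C(2,j) ways to pick which j.
By inclusion–exclusion, the number of valid placements is Σ_{j=0}^{2} (−1)^j C(2,j)·(5−j)!.
Computing: 120 − 48 + 6 = 78.

78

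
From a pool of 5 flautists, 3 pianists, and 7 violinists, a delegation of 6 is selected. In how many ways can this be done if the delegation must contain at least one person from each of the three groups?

3850

With no constraint there are C(15,6) = 5005 possible selections.
Subtract selections that omit an entire group: no flautists → C(10,6) = 210; no pianists → C(12,6) = 924; no violinists → C(8,6) = 28.
Add back selections omitting two groups (i.e. drawn from a single group): C(5,6) + C(3,6) + C(7,6) = 7.
By inclusion–exclusion: 5005 − 1162 + 7 = 3850.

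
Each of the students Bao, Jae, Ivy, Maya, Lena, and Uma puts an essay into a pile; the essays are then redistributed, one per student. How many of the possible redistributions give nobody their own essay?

Count assignments avoiding every fixed point. For any j of the 6 students fixed to their own essay, the other 6−j can be arranged in (6−j)! ways.
By inclusion–exclusion this is Σ_{j=0}^{6} (−1)^j C(6,j)·(6−j)!.
Computing: 720 − 720 + 360 − 120 + 30 − 6 + 1 = 265.

265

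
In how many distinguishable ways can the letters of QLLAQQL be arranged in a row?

Letter multiplicities in QLLAQQL: A×1, L×3, Q×3.
So there are 7! / (3!·3!) = 140 distinguishable arrangements.

140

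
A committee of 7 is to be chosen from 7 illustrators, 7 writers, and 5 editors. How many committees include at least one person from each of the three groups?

45374

Unrestricted: C(19,7) = 50388 ways to pick any 7 of the 19.
Selections missing a whole group: no illustrators → C(12,7) = 792; no writers → C(12,7) = 792; no editors → C(14,7) = 3432.
Add back selections omitting two groups (i.e. drawn from a single group): C(7,7) + C(7,7) + C(5,7) = 2.
By inclusion–exclusion: 50388 − 5016 + 2 = 45374.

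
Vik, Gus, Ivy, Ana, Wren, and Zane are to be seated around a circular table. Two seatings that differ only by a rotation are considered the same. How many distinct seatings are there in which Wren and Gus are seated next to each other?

48

Treat {Wren, Gus} as one unit (2 internal orders) and seat the resulting 5 units around the table: (4)! circular arrangements.
So 2 × (4)! = 2 × 24 = 48.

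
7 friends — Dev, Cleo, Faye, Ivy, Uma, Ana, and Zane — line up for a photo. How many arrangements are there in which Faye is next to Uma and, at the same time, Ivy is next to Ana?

Treat {Faye,Uma} as one block (2 orders) and {Ivy,Ana} as another (2 orders).
That leaves 5 units to arrange: 2 × 2 × 5! = 4 × 120 = 480.

480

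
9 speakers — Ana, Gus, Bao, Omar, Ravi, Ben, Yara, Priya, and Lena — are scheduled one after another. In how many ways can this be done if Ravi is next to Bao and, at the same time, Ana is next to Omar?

20160

Treat {Ravi,Bao} as one block (2 orders) and {Ana,Omar} as another (2 orders).
That leaves 7 units to arrange: 2 × 2 × 7! = 4 × 5040 = 20160.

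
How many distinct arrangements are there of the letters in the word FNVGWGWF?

FNVGWGWF has 8 letters with F appearing twice, G appearing twice, and W appearing twice.
Dividing 8! = 40320 by 2!·2!·2! = 8 for the repeated letters gives 5040.

5040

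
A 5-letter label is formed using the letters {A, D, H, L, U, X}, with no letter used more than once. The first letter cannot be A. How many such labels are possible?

The first letter has 6−1 = 5 choices (anything except A).
The remaining 4 letters are filled from the other 5 symbols without repetition: 5 × 4 × 3 × 2 = 120.
Total: 5 × 120 = 600.

600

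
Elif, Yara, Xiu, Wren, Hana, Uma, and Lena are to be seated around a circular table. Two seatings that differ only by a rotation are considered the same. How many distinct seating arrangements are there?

Seat Elif anywhere (absorbing the rotational symmetry), then permute the other 6: (6)! = 720.

720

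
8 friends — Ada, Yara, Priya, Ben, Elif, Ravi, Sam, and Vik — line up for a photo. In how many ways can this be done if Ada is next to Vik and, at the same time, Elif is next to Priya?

2880

Treat {Ada,Vik} as one block (2 orders) and {Elif,Priya} as another (2 orders).
That leaves 6 units to arrange: 2 × 2 × 6! = 4 × 720 = 2880.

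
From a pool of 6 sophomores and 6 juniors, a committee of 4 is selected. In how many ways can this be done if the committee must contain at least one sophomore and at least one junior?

Total 4-person selections from all 12: C(12,4) = 495.
Selections missing a whole group: no sophomores → C(6,4) = 15; no juniors → C(6,4) = 15.
Both groups omitted at once is impossible, so 495 − 30 = 465.

465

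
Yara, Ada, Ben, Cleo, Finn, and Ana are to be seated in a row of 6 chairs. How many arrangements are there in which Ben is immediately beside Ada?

Place the 4 others and the Ben-Ada pair as 5 objects in a line; the pair has 2 internal arrangements.
So the count is 2·(5)! = 240.

240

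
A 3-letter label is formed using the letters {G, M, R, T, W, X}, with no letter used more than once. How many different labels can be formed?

120

With no repetition, fill the 3 letters in order: 6 choices, then 5, down to 4.
6 × 5 × 4 = 120.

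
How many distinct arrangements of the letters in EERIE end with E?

With the last slot taken by E, it remains to arrange the other 4 letters (ERIE).
Those 4 letters have E appearing twice, giving (4)!/(2!) = 12.

12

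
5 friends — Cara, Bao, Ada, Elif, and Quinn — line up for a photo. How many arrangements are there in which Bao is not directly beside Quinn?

Of the 5! = 120 arrangements, those with Bao and Quinn adjacent number 2 × 4! = 48 (treat the pair as a block with 2 internal orders).
Complementary counting: 120 − 48 = 72.

72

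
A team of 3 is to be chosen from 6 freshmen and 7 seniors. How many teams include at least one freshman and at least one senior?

231

With no constraint there are C(13,3) = 286 possible selections.
Subtract selections that omit an entire group: no freshmen → C(7,3) = 35; no seniors → C(6,3) = 20.
Both groups omitted at once is impossible, so 286 − 55 = 231.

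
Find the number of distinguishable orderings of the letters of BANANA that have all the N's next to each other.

20

Treat the 2 copies of N as a single block. The multiset to arrange is then {NN, A, A, A, B}, 5 items in all.
That gives (5)!/(3!) = 20 arrangements.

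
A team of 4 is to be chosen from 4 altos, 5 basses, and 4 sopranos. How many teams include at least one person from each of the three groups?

400

Unrestricted: C(13,4) = 715 ways to pick any 4 of the 13.
Selections missing a whole group: no altos → C(9,4) = 126; no basses → C(8,4) = 70; no sopranos → C(9,4) = 126.
Add back selections omitting two groups (i.e. drawn from a single group): C(4,4) + C(5,4) + C(4,4) = 7.
By inclusion–exclusion: 715 − 322 + 7 = 400.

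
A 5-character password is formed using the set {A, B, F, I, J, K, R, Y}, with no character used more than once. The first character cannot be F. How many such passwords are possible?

5880

The first character has 8−1 = 7 choices (anything except F).
The remaining 4 characters are filled from the other 7 symbols without repetition: 7 × 6 × 5 × 4 = 840.
Total: 7 × 840 = 5880.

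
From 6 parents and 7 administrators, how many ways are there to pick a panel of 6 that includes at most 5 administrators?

1709

Split by how many administrators are chosen (0 through 5).
Sum: C(7,0)·C(6,6) + C(7,1)·C(6,5) + C(7,2)·C(6,4) + C(7,3)·C(6,3) + C(7,4)·C(6,2) + C(7,5)·C(6,1) = 1 + 42 + 315 + 700 + 525 + 126 = 1709.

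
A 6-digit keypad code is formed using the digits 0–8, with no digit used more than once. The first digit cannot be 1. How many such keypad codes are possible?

53760

The first digit has 9−1 = 8 choices (anything except 1).
The remaining 5 digits are filled from the other 8 symbols without repetition: 8 × 7 × 6 × 5 × 4 = 6720.
Total: 8 × 6720 = 53760.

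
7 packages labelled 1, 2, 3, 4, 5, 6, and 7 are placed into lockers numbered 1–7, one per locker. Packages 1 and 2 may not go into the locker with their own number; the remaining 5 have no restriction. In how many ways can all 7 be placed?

3720

Let Aᵢ (for i ∈ {1, 2}) be the placements that put package i in its forbidden locker. Any j of these fix j positions, leaving (7−j)! ways to fill the rest, and there are C(2,j) ways to pick which j.
By inclusion–exclusion, the number of valid placements is Σ_{j=0}^{2} (−1)^j C(2,j)·(7−j)!.
Computing: 5040 − 1440 + 120 = 3720.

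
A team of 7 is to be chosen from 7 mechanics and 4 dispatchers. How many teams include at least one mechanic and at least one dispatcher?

329

Total 7-person selections from all 11: C(11,7) = 330.
Subtract selections that omit an entire group: no mechanics → C(4,7) = 0; no dispatchers → C(7,7) = 1.
Both groups omitted at once is impossible, so 330 − 1 = 329.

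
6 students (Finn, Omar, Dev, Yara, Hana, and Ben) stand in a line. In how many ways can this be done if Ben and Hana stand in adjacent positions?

240

Glue Ben and Hana into one block (2 internal orders), leaving 5 units to arrange in a row.
That gives 2 × 5! = 2 × 120 = 240.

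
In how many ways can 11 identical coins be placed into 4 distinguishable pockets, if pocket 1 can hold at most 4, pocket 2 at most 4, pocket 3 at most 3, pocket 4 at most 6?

66

Ignoring the caps, the number of non-negative solutions to x_1+…+x_4 = 11 is C(14,3) = 364.
Subtract solutions that violate a single cap (substitute x_i' = x_i − (cap_i+1)): x_1 ≥ 5 gives C(9,3) = 84; x_2 ≥ 5 gives C(9,3) = 84; x_3 ≥ 4 gives C(10,3) = 120; x_4 ≥ 7 gives C(7,3) = 35. Together 323.
Add back pairs where two caps are both exceeded: 4 + 10 + 0 + 10 + 0 + 1 = 25.
By inclusion–exclusion the count is 364 − 323 + 25 = 66.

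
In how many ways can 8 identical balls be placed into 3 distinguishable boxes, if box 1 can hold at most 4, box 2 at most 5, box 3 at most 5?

Without the upper bounds there are C(10,2) = 45 ways to split 8 among 3 boxes.
Subtract solutions that violate a single cap (substitute x_i' = x_i − (cap_i+1)): x_1 ≥ 5 gives C(5,2) = 10; x_2 ≥ 6 gives C(4,2) = 6; x_3 ≥ 6 gives C(4,2) = 6. Together 22.
No two caps can be exceeded simultaneously, so the pair terms are all 0.
By inclusion–exclusion the count is 45 − 22 + 0 = 23.

23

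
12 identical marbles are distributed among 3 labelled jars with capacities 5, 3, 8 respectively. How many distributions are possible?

14

By stars and bars, unrestricted non-negative solutions to x_1+…+x_3 = 12 number C(12+2,2) = 91.
Subtract solutions that violate a single cap (substitute x_i' = x_i − (cap_i+1)): x_1 ≥ 6 gives C(8,2) = 28; x_2 ≥ 4 gives C(10,2) = 45; x_3 ≥ 9 gives C(5,2) = 10. Together 83.
Add back pairs where two caps are both exceeded: 6 + 0 + 0 = 6.
By inclusion–exclusion the count is 91 − 83 + 6 = 14.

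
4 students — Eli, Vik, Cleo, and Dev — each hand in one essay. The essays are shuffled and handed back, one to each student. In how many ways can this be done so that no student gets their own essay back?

Count assignments avoiding every fixed point. For any j of the 4 students fixed to their own essay, the other 4−j can be arranged in (4−j)! ways.
By inclusion–exclusion this is Σ_{j=0}^{4} (−1)^j C(4,j)·(4−j)!.
Computing: 24 − 24 + 12 − 4 + 1 = 9.

9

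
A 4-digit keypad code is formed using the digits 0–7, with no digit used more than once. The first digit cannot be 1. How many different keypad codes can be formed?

The first digit has 8−1 = 7 choices (anything except 1).
The remaining 3 digits are filled from the other 7 symbols without repetition: 7 × 6 × 5 = 210.
Total: 7 × 210 = 1470.

1470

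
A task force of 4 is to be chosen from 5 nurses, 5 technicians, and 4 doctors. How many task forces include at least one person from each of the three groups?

Unrestricted: C(14,4) = 1001 ways to pick any 4 of the 14.
Selections missing a whole group: no nurses → C(9,4) = 126; no technicians → C(9,4) = 126; no doctors → C(10,4) = 210.
Add back selections omitting two groups (i.e. drawn from a single group): C(5,4) + C(5,4) + C(4,4) = 11.
By inclusion–exclusion: 1001 − 462 + 11 = 550.

550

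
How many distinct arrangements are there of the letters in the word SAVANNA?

420

SAVANNA has 7 letters with A appearing 3 times and N appearing twice.
So there are 7! / (3!·2!) = 420 distinguishable arrangements.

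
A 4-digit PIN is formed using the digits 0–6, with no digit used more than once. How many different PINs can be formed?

840

Choose and order 4 of the 7 symbols: the first digit has 7 options, the next 6, then 5, 4.
7 × 6 × 5 × 4 = 840.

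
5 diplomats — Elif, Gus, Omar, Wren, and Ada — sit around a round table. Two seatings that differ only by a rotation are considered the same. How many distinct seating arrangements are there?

24

Fix one person's seat to break rotational symmetry; the remaining 4 people can be arranged in (4)! = 24 ways.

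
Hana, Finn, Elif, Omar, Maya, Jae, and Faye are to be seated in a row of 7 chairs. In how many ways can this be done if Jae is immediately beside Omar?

1440

Place the 5 others and the Jae-Omar pair as 6 objects in a line; the pair has 2 internal arrangements.
That gives 2 × 6! = 2 × 720 = 1440.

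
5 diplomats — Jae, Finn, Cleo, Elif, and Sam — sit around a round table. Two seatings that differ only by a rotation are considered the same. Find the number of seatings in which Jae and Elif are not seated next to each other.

12

All circular seatings of 5 people number (4)! = 24.
Seatings with Jae beside Elif: treat them as a block with 2 internal orders, giving 2 × (3)! = 12.
Subtracting, 24 − 12 = 12.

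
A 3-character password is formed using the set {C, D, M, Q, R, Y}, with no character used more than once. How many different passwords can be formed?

120

Choose and order 3 of the 6 symbols: the first character has 6 options, the next 5, then 4.
That product is 6 × 5 × 4 = 120.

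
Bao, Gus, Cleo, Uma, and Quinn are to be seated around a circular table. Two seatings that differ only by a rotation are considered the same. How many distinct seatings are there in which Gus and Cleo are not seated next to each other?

Without the restriction there are (4)! = 24 seatings.
Those with Gus next to Cleo: fuse the pair into one unit and seat 4 units around a circle — 2·(3)! = 12.
Subtracting, 24 − 12 = 12.

12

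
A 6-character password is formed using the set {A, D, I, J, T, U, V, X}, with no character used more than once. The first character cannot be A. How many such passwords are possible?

17640

The first character has 8−1 = 7 choices (anything except A).
The remaining 5 characters are filled from the other 7 symbols without repetition: 7 × 6 × 5 × 4 × 3 = 2520.
Total: 7 × 2520 = 17640.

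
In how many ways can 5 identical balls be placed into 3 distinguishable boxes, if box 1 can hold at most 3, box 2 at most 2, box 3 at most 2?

6

By stars and bars, unrestricted non-negative solutions to x_1+…+x_3 = 5 number C(5+2,2) = 21.
Subtract solutions that violate a single cap (substitute x_i' = x_i − (cap_i+1)): x_1 ≥ 4 gives C(3,2) = 3; x_2 ≥ 3 gives C(4,2) = 6; x_3 ≥ 3 gives C(4,2) = 6. Together 15.
No two caps can be exceeded simultaneously, so the pair terms are all 0.
By inclusion–exclusion the count is 21 − 15 + 0 = 6.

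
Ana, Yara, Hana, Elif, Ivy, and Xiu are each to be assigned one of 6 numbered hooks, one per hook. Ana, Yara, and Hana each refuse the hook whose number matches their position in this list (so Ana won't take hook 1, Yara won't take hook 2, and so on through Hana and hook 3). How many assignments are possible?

Let Aᵢ (for i ∈ {1, 2, 3}) be the placements that put person i in their forbidden hook. Any j of these fix j positions, leaving (6−j)! ways to fill the rest, and there are C(3,j) ways to pick which j.
By inclusion–exclusion, the number of valid placements is Σ_{j=0}^{3} (−1)^j C(3,j)·(6−j)!.
Computing: 720 − 360 + 72 − 6 = 426.

426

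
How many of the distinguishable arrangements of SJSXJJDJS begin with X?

280

Fix X in the first position and arrange the remaining 8 letters.
Those 8 letters have J appearing 4 times and S appearing 3 times, giving (8)!/(4!·3!) = 280.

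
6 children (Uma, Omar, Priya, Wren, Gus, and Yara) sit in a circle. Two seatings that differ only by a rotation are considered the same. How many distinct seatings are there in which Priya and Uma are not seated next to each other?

All circular seatings of 6 people number (5)! = 120.
Seatings with Priya beside Uma: treat them as a block with 2 internal orders, giving 2 × (4)! = 48.
Subtracting, 120 − 48 = 72.

72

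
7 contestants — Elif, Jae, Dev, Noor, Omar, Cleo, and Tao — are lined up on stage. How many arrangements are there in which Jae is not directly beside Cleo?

There are 7! = 5040 arrangements in all. If Jae and Cleo are adjacent, merging them into one block gives 2·(6)! = 1440 arrangements.
So 5040 − 1440 = 3600 arrangements keep them apart.

3600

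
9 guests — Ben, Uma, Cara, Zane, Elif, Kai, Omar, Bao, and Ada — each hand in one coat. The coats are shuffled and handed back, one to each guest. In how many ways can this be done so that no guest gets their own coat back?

133496

This is the derangement count D_9: permutations of 9 items with no fixed point.
By inclusion–exclusion this is Σ_{j=0}^{9} (−1)^j C(9,j)·(9−j)!.
Computing: 362880 − 362880 + 181440 − 60480 + 15120 − 3024 + 504 − 72 + 9 − 1 = 133496.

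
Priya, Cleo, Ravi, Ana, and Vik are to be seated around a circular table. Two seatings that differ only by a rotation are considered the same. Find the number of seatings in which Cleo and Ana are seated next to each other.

12

Treat {Cleo, Ana} as one unit (2 internal orders) and seat the resulting 4 units around the table: (3)! circular arrangements.
So 2 × (3)! = 2 × 6 = 12.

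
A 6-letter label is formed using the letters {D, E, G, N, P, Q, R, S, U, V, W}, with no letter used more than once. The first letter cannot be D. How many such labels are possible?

302400

The first letter has 11−1 = 10 choices (anything except D).
The remaining 5 letters are filled from the other 10 symbols without repetition: 10 × 9 × 8 × 7 × 6 = 30240.
Total: 10 × 30240 = 302400.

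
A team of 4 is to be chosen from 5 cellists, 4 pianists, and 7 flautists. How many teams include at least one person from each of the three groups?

910

Total 4-person selections from all 16: C(16,4) = 1820.
Subtract selections that omit an entire group: no cellists → C(11,4) = 330; no pianists → C(12,4) = 495; no flautists → C(9,4) = 126.
Add back selections omitting two groups (i.e. drawn from a single group): C(5,4) + C(4,4) + C(7,4) = 41.
By inclusion–exclusion: 1820 − 951 + 41 = 910.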